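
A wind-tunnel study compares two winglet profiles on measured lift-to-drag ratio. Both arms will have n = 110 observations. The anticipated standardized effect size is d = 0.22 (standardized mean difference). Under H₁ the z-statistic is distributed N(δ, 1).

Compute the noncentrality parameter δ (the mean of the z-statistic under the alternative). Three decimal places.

δ ≈ 1.632

The noncentrality parameter scales effect size by the design's sample-size factor: δ = d·√(n/2) = 0.22 × √(110/2) = 1.6316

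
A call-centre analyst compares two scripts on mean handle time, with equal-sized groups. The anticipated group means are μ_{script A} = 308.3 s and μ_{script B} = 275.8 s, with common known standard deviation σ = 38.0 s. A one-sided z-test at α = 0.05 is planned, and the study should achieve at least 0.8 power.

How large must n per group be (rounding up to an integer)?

Standardized effect: d = |μ_{script A} − μ_{script B}| / σ = |308.3 − 275.8| / 38.0 = 0.8553
For power 0.8 need Φ(δ − z_{0.05}) = 0.8, so δ = z_{0.05} + z_{0.20} = 1.645 + 0.842 = 2.486.
δ = d·√(n/2) ⇒ n = 2(δ/d)² = 2 × (2.486 / 0.8553)² = 16.90.
Round up to the next whole unit.

n = 17 per group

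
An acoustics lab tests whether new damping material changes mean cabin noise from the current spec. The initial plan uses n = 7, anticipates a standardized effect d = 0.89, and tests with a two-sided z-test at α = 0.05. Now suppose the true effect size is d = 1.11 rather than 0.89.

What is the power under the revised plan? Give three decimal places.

With d = 1.11: δ = d·√n = 1.11 × √7 = 2.9368. Critical value z_{0.025} = 1.960.
Revised power = Φ(δ − 1.960) + Φ(−δ − 1.960) = Φ(0.977) + Φ(-4.897) = 0.8357 + 0.0000 = 0.8357.

Power ≈ 0.836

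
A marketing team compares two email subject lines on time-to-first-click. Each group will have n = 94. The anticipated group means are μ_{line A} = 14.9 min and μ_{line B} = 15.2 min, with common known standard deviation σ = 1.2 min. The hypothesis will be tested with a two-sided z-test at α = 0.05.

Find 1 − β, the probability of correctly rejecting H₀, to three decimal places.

Power ≈ 0.403

Standardized effect: d = |μ_{line A} − μ_{line B}| / σ = |14.9 − 15.2| / 1.2 = 0.2500
Noncentrality parameter: δ = d·√(n/2) = 0.2500 × √(94/2) = 1.7139
Critical value for a two-sided test at α = 0.05: z_{α/2} = 1.960.
Power = Φ(δ − 1.960) + Φ(−δ − 1.960) = Φ(-0.246) + Φ(-3.674) = 0.4028 + 0.0001 = 0.4029.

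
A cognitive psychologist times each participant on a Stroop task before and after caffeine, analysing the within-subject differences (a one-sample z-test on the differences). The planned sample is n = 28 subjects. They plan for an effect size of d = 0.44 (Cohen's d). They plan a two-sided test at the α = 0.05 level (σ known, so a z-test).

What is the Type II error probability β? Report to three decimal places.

Noncentrality parameter: δ = d·√n = 0.44 × √28 = 2.3283
Two-sided α = 0.05 → critical value z_{0.025} = 1.960.
Power = Φ(δ − 1.960) + Φ(−δ − 1.960) = Φ(0.368) + Φ(-4.288) = 0.6437 + 0.0000 = 0.6437.
Type II error: β = 1 − power = 1 − 0.6437 = 0.3563.

β ≈ 0.356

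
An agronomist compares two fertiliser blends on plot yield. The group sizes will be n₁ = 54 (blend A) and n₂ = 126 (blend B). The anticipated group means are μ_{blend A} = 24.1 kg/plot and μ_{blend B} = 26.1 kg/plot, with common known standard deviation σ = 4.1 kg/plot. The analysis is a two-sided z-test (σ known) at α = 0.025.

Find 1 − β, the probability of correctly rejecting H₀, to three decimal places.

Power ≈ 0.776

Standardized effect: d = |μ_{blend A} − μ_{blend B}| / σ = |24.1 − 26.1| / 4.1 = 0.4878
Noncentrality parameter: δ = d / √(1/n₁ + 1/n₂) = 0.4878 / √(1/54 + 1/126) = 2.9991
Two-sided α = 0.025 → critical value z_{0.0125} = 2.241.
Power = Φ(δ − 2.241) + Φ(−δ − 2.241) = Φ(0.758) + Φ(-5.241) = 0.7757 + 0.0000 = 0.7757.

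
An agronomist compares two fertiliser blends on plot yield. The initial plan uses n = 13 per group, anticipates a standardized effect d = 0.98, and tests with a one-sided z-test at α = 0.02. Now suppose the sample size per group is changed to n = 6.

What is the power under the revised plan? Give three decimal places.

With n = 6 per group: δ = d·√(n/2) = 0.98 × √(6/2) = 1.6974. Critical value z_{0.02} = 2.054.
Revised power = Φ(δ − 2.054) = Φ(-0.356) = 0.3608.

Power ≈ 0.361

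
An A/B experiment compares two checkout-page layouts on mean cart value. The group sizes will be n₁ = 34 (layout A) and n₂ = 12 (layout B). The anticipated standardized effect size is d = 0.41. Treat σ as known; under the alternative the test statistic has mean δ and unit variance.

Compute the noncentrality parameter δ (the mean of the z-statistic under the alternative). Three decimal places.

The noncentrality parameter scales effect size by the design's sample-size factor: δ = d / √(1/n₁ + 1/n₂) = 0.41 / √(1/34 + 1/12) = 1.2211

δ ≈ 1.221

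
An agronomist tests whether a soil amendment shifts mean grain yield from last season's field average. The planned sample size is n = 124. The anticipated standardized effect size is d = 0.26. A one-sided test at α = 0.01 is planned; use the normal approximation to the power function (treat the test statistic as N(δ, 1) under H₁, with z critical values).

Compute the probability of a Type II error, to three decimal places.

Noncentrality parameter: δ = d·√n = 0.26 × √124 = 2.8952
One-sided α = 0.01 → critical value z_{0.01} = 2.326.
Power = Φ(δ − 2.326) = Φ(0.569) = 0.7153.
Type II error: β = 1 − power = 1 − 0.7153 = 0.2847.

β ≈ 0.285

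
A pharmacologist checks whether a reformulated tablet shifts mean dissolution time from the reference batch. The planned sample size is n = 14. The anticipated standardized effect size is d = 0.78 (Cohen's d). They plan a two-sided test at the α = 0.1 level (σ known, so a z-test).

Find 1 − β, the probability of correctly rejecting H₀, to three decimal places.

Noncentrality parameter: δ = d·√n = 0.78 × √14 = 2.9185
Two-sided α = 0.1 → critical value z_{0.05} = 1.645.
Power = Φ(δ − 1.645) + Φ(−δ − 1.645) = Φ(1.274) + Φ(-4.563) = 0.8986 + 0.0000 = 0.8986.

Power ≈ 0.899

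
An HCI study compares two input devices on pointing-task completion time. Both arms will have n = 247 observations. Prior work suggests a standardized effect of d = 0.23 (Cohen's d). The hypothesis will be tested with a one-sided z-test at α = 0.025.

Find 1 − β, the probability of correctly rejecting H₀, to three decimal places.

Noncentrality parameter: δ = d·√(n/2) = 0.23 × √(247/2) = 2.5560
Critical value for a one-sided test at α = 0.025: z_α = 1.960.
Power = P(Z > 1.960 − δ) = Φ(0.596) = 0.7244.

Power ≈ 0.724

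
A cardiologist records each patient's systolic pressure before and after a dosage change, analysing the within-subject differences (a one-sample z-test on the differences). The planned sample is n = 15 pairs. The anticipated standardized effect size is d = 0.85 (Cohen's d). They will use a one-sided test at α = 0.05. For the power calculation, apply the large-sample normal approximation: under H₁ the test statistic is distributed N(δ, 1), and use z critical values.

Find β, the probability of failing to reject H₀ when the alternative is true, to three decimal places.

β ≈ 0.050

Noncentrality parameter: δ = d·√n = 0.85 × √15 = 3.2920
One-sided α = 0.05 → critical value z_{0.05} = 1.645.
Power = Φ(δ − 1.645) = Φ(1.647) = 0.9502.
Type II error: β = 1 − power = 1 − 0.9502 = 0.0498.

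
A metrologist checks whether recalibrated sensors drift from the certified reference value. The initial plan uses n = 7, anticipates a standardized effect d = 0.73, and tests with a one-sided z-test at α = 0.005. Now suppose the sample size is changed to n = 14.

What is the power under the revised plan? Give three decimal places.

Power ≈ 0.562

With n = 14: δ = d·√n = 0.73 × √14 = 2.7314. Critical value z_{0.005} = 2.576.
Revised power = Φ(δ − 2.576) = Φ(0.156) = 0.5618.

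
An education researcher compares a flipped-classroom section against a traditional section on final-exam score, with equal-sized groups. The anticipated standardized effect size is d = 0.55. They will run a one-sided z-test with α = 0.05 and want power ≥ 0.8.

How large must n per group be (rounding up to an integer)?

n = 41 per group

Set Φ(δ − 1.645) = 0.8; then δ − 1.645 = Φ⁻¹(0.8) = 0.842, giving δ = 2.486.
δ = d·√(n/2) ⇒ n = 2(δ/d)² = 2 × (2.486 / 0.55)² = 40.88.
Round up to the next whole unit.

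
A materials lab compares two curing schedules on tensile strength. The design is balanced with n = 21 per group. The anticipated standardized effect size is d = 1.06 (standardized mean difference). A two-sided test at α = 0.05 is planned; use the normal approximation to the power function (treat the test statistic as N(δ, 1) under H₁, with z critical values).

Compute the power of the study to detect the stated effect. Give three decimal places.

Power ≈ 0.930

Noncentrality parameter: δ = d·√(n/2) = 1.06 × √(21/2) = 3.4348
Critical value for a two-sided test at α = 0.05: z_{α/2} = 1.960.
Power = Φ(δ − 1.960) + Φ(−δ − 1.960) = Φ(1.475) + Φ(-5.395) = 0.9299 + 0.0000 = 0.9299.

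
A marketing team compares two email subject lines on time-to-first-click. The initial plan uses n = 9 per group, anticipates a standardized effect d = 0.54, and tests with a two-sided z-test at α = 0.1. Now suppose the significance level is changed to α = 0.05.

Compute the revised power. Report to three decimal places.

Power ≈ 0.209

δ = d·√(n/2) = 0.54 × √(9/2) = 1.1455 (unchanged). New critical value: z_{0.025} = 1.960.
Revised power = Φ(δ − 1.960) + Φ(−δ − 1.960) = Φ(-0.814) + Φ(-3.105) = 0.2077 + 0.0009 = 0.2086.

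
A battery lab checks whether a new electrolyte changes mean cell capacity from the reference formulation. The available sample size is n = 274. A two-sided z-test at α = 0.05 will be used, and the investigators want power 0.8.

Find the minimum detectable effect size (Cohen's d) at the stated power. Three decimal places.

d ≈ 0.169

Required noncentrality: δ = z_{0.025} + z_{0.20} = 1.960 + 0.842 = 2.802.
(Lower-tail contribution to power is negligible for δ > 0.)
δ = d·√n ⇒ d = δ/√n = 2.802/√274 = 0.1692.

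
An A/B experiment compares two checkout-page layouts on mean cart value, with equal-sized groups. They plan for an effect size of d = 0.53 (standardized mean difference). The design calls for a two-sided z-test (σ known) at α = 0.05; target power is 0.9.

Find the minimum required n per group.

n = 75 per group

For power 0.9 need Φ(δ − z_{0.025}) = 0.9, so δ = z_{0.025} + z_{0.10} = 1.960 + 1.282 = 3.242.
(For δ > 0 the lower-tail rejection region contributes negligibly to power, so the one-term inversion is standard.)
δ = d·√(n/2) ⇒ n = 2(δ/d)² = 2 × (3.242 / 0.53)² = 74.81.
Rounding up, n = 75 per group.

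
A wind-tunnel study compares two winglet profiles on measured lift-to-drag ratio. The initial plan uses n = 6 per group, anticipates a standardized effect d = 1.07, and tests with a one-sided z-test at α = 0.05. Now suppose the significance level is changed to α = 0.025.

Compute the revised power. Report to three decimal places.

Power ≈ 0.458

δ = d·√(n/2) = 1.07 × √(6/2) = 1.8533 (unchanged). New critical value: z_{0.025} = 1.960.
Revised power = Φ(δ − 1.960) = Φ(-0.107) = 0.4575.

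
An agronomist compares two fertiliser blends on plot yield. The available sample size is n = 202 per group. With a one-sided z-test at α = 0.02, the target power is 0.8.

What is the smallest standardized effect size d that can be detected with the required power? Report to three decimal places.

Need Φ(δ − 2.054) = 0.8, so δ = 2.054 + 0.842 = 2.895.
δ = d·√(n/2) ⇒ d = δ/√(n/2) = 2.895/√(202/2) = 0.2881.

d ≈ 0.288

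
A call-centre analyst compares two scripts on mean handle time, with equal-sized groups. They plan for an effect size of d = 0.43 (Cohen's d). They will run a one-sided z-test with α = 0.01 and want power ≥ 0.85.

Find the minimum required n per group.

For power 0.85 need Φ(δ − z_{0.01}) = 0.85, so δ = z_{0.01} + z_{0.15} = 2.326 + 1.036 = 3.363.
δ = d·√(n/2) ⇒ n = 2(δ/d)² = 2 × (3.363 / 0.43)² = 122.32.
Round up to the next whole unit.

n = 123 per group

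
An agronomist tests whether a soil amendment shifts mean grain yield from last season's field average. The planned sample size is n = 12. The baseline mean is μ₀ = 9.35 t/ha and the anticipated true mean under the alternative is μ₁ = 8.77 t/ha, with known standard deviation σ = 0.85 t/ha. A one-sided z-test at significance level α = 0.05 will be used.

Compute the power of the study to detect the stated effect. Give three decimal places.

Power ≈ 0.764

Standardized effect: d = |μ₁ − μ₀| / σ = |8.77 − 9.35| / 0.85 = 0.6824
Noncentrality parameter: δ = d·√n = 0.6824 × √12 = 2.3637
Critical value for a one-sided test at α = 0.05: z_α = 1.645.
Power = Φ(δ − 1.645) = Φ(0.719) = 0.7639.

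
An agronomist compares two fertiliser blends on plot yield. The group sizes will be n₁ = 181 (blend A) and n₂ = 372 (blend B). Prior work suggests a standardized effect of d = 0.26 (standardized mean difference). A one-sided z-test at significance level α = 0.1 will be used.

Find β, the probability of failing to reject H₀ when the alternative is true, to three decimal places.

β ≈ 0.056

Noncentrality parameter: δ = d / √(1/n₁ + 1/n₂) = 0.26 / √(1/181 + 1/372) = 2.8689
Critical value for a one-sided test at α = 0.1: z_α = 1.282.
Power = Φ(δ − 1.282) = Φ(1.587) = 0.9438.
Type II error: β = 1 − power = 1 − 0.9438 = 0.0562.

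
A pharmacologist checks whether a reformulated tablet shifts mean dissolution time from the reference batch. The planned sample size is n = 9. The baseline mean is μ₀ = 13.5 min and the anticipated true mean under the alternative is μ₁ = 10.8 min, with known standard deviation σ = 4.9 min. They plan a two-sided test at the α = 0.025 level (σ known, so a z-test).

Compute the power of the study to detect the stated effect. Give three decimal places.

Standardized effect: d = |μ₁ − μ₀| / σ = |10.8 − 13.5| / 4.9 = 0.5510
Noncentrality parameter: δ = d·√n = 0.5510 × √9 = 1.6531
Two-sided α = 0.025 → critical value z_{0.0125} = 2.241.
Power = Φ(δ − 2.241) + Φ(−δ − 2.241) = Φ(-0.588) + Φ(-3.894) = 0.2782 + 0.0000 = 0.2782.

Power ≈ 0.278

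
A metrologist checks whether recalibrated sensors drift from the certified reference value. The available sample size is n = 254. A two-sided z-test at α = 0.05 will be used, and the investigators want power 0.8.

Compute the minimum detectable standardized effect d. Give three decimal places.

Required noncentrality: δ = z_{0.025} + z_{0.20} = 1.960 + 0.842 = 2.802.
(The second rejection-region term Φ(−δ − z_{α/2}) is negligible and dropped.)
δ = d·√n ⇒ d = δ/√n = 2.802/√254 = 0.1758.

d ≈ 0.176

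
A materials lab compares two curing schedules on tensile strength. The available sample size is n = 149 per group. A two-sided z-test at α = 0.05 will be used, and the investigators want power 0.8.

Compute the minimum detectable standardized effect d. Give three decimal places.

Required noncentrality: δ = z_{0.025} + z_{0.20} = 1.960 + 0.842 = 2.802.
(The second rejection-region term Φ(−δ − z_{α/2}) is negligible and dropped.)
δ = d·√(n/2) ⇒ d = δ/√(n/2) = 2.802/√(149/2) = 0.3246.

d ≈ 0.325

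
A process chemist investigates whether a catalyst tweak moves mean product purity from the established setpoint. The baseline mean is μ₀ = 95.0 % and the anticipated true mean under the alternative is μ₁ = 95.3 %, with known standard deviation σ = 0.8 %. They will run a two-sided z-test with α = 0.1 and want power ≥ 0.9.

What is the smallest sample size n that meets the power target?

Standardized effect: d = |μ₁ − μ₀| / σ = |95.3 − 95.0| / 0.8 = 0.3750
Set Φ(δ − 1.645) = 0.9; then δ − 1.645 = Φ⁻¹(0.9) = 1.282, giving δ = 2.926.
(Ignoring the negligible lower-tail rejection probability gives the usual closed-form inversion.)
δ = d·√n ⇒ n = (δ/d)² = (2.926 / 0.3750)² = 60.90.
Round up to the next whole unit.

n = 61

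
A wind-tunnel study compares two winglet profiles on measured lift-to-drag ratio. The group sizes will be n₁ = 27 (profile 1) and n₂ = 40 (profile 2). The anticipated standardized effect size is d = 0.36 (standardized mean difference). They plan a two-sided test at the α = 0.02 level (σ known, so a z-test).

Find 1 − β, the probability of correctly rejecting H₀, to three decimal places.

Noncentrality parameter: δ = d / √(1/n₁ + 1/n₂) = 0.36 / √(1/27 + 1/40) = 1.4454
Critical value for a two-sided test at α = 0.02: z_{α/2} = 2.326.
Power = Φ(δ − 2.326) + Φ(−δ − 2.326) = Φ(-0.881) + Φ(-3.772) = 0.1892 + 0.0001 = 0.1892.

Power ≈ 0.189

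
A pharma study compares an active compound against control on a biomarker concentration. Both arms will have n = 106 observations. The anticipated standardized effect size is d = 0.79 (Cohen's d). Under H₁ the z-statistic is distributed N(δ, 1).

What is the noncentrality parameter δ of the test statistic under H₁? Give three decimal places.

δ ≈ 5.751

The noncentrality parameter scales effect size by the design's sample-size factor: δ = d·√(n/2) = 0.79 × √(106/2) = 5.7513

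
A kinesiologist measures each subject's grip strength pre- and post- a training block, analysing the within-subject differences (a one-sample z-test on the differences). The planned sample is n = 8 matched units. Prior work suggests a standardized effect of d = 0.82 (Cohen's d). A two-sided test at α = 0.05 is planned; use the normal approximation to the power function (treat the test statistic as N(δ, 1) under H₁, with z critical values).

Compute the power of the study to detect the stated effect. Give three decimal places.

Noncentrality parameter: δ = d·√n = 0.82 × √8 = 2.3193
Two-sided α = 0.05 → critical value z_{0.025} = 1.960.
Power = Φ(δ − 1.960) + Φ(−δ − 1.960) = Φ(0.359) + Φ(-4.279) = 0.6403 + 0.0000 = 0.6403.

Power ≈ 0.640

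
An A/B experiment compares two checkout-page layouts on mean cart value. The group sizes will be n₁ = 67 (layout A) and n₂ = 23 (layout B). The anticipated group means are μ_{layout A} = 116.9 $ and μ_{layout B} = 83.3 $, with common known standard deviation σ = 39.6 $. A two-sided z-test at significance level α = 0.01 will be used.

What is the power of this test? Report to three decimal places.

Power ≈ 0.825

Standardized effect: d = |μ_{layout A} − μ_{layout B}| / σ = |116.9 − 83.3| / 39.6 = 0.8485
Noncentrality parameter: δ = d / √(1/n₁ + 1/n₂) = 0.8485 / √(1/67 + 1/23) = 3.5109
Critical value for a two-sided test at α = 0.01: z_{α/2} = 2.576.
Power = Φ(δ − 2.576) + Φ(−δ − 2.576) = Φ(0.935) + Φ(-6.087) = 0.8251 + 0.0000 = 0.8251.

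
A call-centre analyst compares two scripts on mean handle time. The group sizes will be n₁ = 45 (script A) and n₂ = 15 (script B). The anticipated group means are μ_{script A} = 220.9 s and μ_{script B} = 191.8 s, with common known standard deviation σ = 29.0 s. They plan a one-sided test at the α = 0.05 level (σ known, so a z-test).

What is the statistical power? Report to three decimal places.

Standardized effect: d = |μ_{script A} − μ_{script B}| / σ = |220.9 − 191.8| / 29.0 = 1.0034
Noncentrality parameter: δ = d / √(1/n₁ + 1/n₂) = 1.0034 / √(1/45 + 1/15) = 3.3657
Critical value for a one-sided test at α = 0.05: z_α = 1.645.
Power = P(Z > 1.645 − δ) = Φ(1.721) = 0.9574.

Power ≈ 0.957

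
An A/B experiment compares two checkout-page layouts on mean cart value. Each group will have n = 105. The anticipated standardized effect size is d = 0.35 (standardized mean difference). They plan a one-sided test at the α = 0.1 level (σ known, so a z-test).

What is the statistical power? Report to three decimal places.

Noncentrality parameter: δ = d·√(n/2) = 0.35 × √(105/2) = 2.5360
Critical value for a one-sided test at α = 0.1: z_α = 1.282.
Power = P(Z > 1.282 − δ) = Φ(1.254) = 0.8952.

Power ≈ 0.895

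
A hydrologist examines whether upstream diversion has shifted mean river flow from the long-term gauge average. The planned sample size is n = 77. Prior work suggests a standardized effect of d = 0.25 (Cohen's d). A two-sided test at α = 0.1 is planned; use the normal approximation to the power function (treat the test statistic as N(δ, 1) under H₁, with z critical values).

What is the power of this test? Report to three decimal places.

Power ≈ 0.709

Noncentrality parameter: δ = d·√n = 0.25 × √77 = 2.1937
Two-sided α = 0.1 → critical value z_{0.05} = 1.645.
Power = Φ(δ − 1.645) + Φ(−δ − 1.645) = Φ(0.549) + Φ(-3.839) = 0.7085 + 0.0001 = 0.7085.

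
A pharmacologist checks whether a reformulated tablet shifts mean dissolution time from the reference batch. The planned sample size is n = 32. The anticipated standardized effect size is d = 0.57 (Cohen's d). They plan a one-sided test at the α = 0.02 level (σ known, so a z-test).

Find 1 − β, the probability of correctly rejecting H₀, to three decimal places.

Power ≈ 0.879

Noncentrality parameter: λ = d·√n = 0.57 × √32 = 3.2244
Critical value for a one-sided test at α = 0.02: z_α = 2.054.
Power = P(Z > 2.054 − λ) = Φ(1.171) = 0.8791.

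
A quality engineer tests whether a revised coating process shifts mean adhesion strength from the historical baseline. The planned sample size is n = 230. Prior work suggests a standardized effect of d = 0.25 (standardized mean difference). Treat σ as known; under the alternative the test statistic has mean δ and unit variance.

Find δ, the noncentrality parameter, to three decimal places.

δ = d·√n = 0.25 × √230 = 3.7914

δ ≈ 3.791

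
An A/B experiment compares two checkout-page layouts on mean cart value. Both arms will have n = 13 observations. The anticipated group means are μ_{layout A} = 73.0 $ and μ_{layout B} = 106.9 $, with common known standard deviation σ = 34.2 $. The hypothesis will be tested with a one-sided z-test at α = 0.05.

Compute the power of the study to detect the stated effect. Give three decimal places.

Standardized effect: d = |μ_{layout A} − μ_{layout B}| / σ = |73.0 − 106.9| / 34.2 = 0.9912
Noncentrality parameter: δ = d·√(n/2) = 0.9912 × √(13/2) = 2.5271
One-sided α = 0.05 → critical value z_{0.05} = 1.645.
Power = Φ(δ − 1.645) = Φ(0.882) = 0.8112.

Power ≈ 0.811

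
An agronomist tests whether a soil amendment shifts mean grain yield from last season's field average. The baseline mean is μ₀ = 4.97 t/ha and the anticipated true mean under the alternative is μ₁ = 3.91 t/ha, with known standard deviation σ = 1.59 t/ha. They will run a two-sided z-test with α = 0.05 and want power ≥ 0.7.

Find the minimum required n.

Standardized effect: d = |μ₁ − μ₀| / σ = |3.91 − 4.97| / 1.59 = 0.6667
Set Φ(δ − 1.960) = 0.7; then δ − 1.960 = Φ⁻¹(0.7) = 0.524, giving δ = 2.484.
(The Φ(−δ − z_{α/2}) term is vanishingly small for δ > 0 and is dropped in the standard sample-size formula.)
δ = d·√n ⇒ n = (δ/d)² = (2.484 / 0.6667)² = 13.89.
Rounding up, n = 14.

n = 14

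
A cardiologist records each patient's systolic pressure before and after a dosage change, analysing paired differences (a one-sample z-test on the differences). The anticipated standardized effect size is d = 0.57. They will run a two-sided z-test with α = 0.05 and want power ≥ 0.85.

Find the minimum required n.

n = 28

Set Φ(δ − 1.960) = 0.85; then δ − 1.960 = Φ⁻¹(0.85) = 1.036, giving δ = 2.996.
(For δ > 0 the lower-tail rejection region contributes negligibly to power, so the one-term inversion is standard.)
δ = d·√n ⇒ n = (δ/d)² = (2.996 / 0.57)² = 27.63.
Round up to the next whole unit.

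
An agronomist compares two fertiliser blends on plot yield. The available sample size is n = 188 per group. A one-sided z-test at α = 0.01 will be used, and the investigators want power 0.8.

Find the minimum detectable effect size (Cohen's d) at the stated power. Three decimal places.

d ≈ 0.327

Need Φ(δ − 2.326) = 0.8, so δ = 2.326 + 0.842 = 3.168.
δ = d·√(n/2) ⇒ d = δ/√(n/2) = 3.168/√(188/2) = 0.3268.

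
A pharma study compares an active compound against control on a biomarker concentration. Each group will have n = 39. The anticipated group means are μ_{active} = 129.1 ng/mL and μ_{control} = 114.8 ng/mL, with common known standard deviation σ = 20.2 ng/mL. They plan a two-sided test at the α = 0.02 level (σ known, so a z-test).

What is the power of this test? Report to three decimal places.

Power ≈ 0.788

Standardized effect: d = |μ_{active} − μ_{control}| / σ = |129.1 − 114.8| / 20.2 = 0.7079
Noncentrality parameter: δ = d·√(n/2) = 0.7079 × √(39/2) = 3.1261
Two-sided α = 0.02 → critical value z_{0.01} = 2.326.
Power = Φ(δ − 2.326) + Φ(−δ − 2.326) = Φ(0.800) + Φ(-5.452) = 0.7881 + 0.0000 = 0.7881.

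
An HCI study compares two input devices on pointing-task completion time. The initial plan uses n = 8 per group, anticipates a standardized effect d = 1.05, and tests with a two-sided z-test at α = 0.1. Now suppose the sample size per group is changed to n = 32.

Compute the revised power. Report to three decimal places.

Power ≈ 0.995

With n = 32 per group: δ = d·√(n/2) = 1.05 × √(32/2) = 4.2000. Critical value z_{0.05} = 1.645.
Revised power = Φ(δ − 1.645) + Φ(−δ − 1.645) = Φ(2.555) + Φ(-5.845) = 0.9947 + 0.0000 = 0.9947.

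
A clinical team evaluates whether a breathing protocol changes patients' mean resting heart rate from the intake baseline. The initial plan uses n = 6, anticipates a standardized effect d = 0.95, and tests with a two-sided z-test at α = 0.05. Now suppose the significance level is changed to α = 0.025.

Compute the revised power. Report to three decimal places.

δ = d·√n = 0.95 × √6 = 2.3270 (unchanged). New critical value: z_{0.0125} = 2.241.
Revised power = Φ(δ − 2.241) + Φ(−δ − 2.241) = Φ(0.086) + Φ(-4.568) = 0.5341 + 0.0000 = 0.5341.

Power ≈ 0.534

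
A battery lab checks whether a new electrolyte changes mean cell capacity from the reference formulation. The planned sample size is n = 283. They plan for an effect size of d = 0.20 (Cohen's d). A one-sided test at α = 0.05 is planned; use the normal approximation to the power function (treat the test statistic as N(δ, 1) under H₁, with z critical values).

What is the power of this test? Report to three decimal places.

Power ≈ 0.957

Noncentrality parameter: λ = d·√n = 0.20 × √283 = 3.3645
Critical value for a one-sided test at α = 0.05: z_α = 1.645.
Power = P(Z > 1.645 − λ) = Φ(1.720) = 0.9573.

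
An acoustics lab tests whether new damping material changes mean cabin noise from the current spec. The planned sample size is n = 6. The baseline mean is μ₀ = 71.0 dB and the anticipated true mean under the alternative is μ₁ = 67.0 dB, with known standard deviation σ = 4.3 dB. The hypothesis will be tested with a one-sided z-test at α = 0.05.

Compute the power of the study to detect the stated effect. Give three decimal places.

Power ≈ 0.737

Standardized effect: d = |μ₁ − μ₀| / σ = |67.0 − 71.0| / 4.3 = 0.9302
Noncentrality parameter: δ = d·√n = 0.9302 × √6 = 2.2786
Critical value for a one-sided test at α = 0.05: z_α = 1.645.
Power = P(Z > 1.645 − δ) = Φ(0.634) = 0.7369.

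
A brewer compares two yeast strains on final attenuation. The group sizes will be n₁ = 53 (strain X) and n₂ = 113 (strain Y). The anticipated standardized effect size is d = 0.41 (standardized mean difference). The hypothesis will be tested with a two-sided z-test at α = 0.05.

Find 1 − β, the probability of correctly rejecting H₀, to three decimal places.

Noncentrality parameter: δ = d / √(1/n₁ + 1/n₂) = 0.41 / √(1/53 + 1/113) = 2.4627
Two-sided α = 0.05 → critical value z_{0.025} = 1.960.
Power = Φ(δ − 1.960) + Φ(−δ − 1.960) = Φ(0.503) + Φ(-4.423) = 0.6924 + 0.0000 = 0.6924.

Power ≈ 0.692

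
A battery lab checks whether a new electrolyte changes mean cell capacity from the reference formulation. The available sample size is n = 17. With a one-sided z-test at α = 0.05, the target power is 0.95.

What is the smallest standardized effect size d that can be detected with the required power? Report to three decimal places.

d ≈ 0.798

Need Φ(δ − 1.645) = 0.95, so δ = 1.645 + 1.645 = 3.290.
δ = d·√n ⇒ d = δ/√n = 3.290/√17 = 0.7979.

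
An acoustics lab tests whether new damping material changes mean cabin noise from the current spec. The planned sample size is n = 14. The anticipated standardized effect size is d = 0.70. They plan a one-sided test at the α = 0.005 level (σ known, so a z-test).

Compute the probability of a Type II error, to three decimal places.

β ≈ 0.483

Noncentrality parameter: δ = d·√n = 0.70 × √14 = 2.6192
One-sided α = 0.005 → critical value z_{0.005} = 2.576.
Power = Φ(δ − 2.576) = Φ(0.043) = 0.5173.
Type II error: β = 1 − power = 1 − 0.5173 = 0.4827.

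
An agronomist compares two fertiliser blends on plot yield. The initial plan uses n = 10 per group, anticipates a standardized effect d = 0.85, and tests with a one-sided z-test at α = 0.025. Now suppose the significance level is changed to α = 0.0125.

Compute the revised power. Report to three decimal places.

Power ≈ 0.367

δ = d·√(n/2) = 0.85 × √(10/2) = 1.9007 (unchanged). New critical value: z_{0.0125} = 2.241.
Revised power = P(Z > 2.241 − δ) = Φ(-0.341) = 0.3666.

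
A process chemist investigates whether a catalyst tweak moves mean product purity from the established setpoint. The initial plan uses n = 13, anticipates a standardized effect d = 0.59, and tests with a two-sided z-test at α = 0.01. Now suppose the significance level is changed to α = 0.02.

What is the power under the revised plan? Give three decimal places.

δ = d·√n = 0.59 × √13 = 2.1273 (unchanged). New critical value: z_{0.01} = 2.326.
Revised power = Φ(δ − 2.326) + Φ(−δ − 2.326) = Φ(-0.199) + Φ(-4.454) = 0.4211 + 0.0000 = 0.4211.

Power ≈ 0.421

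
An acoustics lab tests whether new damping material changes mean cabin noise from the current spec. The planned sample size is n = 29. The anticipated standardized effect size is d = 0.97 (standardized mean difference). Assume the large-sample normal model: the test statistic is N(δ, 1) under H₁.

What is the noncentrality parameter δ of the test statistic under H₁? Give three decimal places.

The noncentrality parameter scales effect size by the design's sample-size factor: δ = d·√n = 0.97 × √29 = 5.2236

δ ≈ 5.224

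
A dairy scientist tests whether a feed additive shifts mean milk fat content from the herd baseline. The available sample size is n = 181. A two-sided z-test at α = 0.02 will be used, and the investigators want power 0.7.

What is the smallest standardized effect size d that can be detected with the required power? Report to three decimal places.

Required noncentrality: δ = z_{0.01} + z_{0.30} = 2.326 + 0.524 = 2.851.
(Lower-tail contribution to power is negligible for δ > 0.)
δ = d·√n ⇒ d = δ/√n = 2.851/√181 = 0.2119.

d ≈ 0.212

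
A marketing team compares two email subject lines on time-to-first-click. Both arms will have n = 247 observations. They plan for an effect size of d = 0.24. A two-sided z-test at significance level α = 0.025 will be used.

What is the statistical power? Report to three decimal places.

Power ≈ 0.665

Noncentrality parameter: δ = d·√(n/2) = 0.24 × √(247/2) = 2.6671
Two-sided α = 0.025 → critical value z_{0.0125} = 2.241.
Power = Φ(δ − 2.241) + Φ(−δ − 2.241) = Φ(0.426) + Φ(-4.909) = 0.6648 + 0.0000 = 0.6648.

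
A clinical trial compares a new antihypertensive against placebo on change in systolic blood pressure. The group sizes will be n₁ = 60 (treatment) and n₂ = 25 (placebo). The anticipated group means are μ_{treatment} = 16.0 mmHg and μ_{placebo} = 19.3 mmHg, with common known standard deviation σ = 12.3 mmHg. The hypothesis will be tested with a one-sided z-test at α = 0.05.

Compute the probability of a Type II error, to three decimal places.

Standardized effect: d = |μ_{treatment} − μ_{placebo}| / σ = |16.0 − 19.3| / 12.3 = 0.2683
Noncentrality parameter: δ = d / √(1/n₁ + 1/n₂) = 0.2683 / √(1/60 + 1/25) = 1.1271
Critical value for a one-sided test at α = 0.05: z_α = 1.645.
Power = P(Z > 1.645 − δ) = Φ(-0.518) = 0.3023.
Type II error: β = 1 − power = 1 − 0.3023 = 0.6977.

β ≈ 0.698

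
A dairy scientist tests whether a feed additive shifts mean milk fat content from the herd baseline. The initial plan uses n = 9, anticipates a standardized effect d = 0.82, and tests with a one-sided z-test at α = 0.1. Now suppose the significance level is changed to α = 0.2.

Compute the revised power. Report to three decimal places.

δ = d·√n = 0.82 × √9 = 2.4600 (unchanged). New critical value: z_{0.2} = 0.842.
Revised power = P(Z > 0.842 − δ) = Φ(1.618) = 0.9472.

Power ≈ 0.947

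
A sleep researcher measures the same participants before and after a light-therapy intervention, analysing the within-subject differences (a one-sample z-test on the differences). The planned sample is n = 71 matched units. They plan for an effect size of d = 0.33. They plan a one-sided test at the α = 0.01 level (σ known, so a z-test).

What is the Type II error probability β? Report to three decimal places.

β ≈ 0.325

Noncentrality parameter: δ = d·√n = 0.33 × √71 = 2.7806
Critical value for a one-sided test at α = 0.01: z_α = 2.326.
Power = Φ(δ − 2.326) = Φ(0.454) = 0.6752.
Type II error: β = 1 − power = 1 − 0.6752 = 0.3248.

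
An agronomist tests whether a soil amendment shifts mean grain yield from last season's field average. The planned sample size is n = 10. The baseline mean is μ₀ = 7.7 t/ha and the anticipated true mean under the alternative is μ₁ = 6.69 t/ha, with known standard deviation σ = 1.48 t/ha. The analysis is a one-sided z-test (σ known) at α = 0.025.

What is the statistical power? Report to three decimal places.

Standardized effect: d = |μ₁ − μ₀| / σ = |6.69 − 7.7| / 1.48 = 0.6824
Noncentrality parameter: λ = d·√n = 0.6824 × √10 = 2.1580
One-sided α = 0.025 → critical value z_{0.025} = 1.960.
Power = P(Z > 1.960 − λ) = Φ(0.198) = 0.5785.

Power ≈ 0.579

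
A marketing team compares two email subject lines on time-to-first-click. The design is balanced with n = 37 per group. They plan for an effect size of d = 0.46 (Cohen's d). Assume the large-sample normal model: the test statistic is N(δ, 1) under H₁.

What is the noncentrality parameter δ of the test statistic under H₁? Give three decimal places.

δ = d·√(n/2) = 0.46 × √(37/2) = 1.9785

δ ≈ 1.979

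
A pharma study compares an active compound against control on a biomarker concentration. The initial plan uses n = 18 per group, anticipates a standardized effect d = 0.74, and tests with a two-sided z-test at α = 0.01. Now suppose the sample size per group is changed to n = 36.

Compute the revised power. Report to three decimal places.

Power ≈ 0.714

With n = 36 per group: δ = d·√(n/2) = 0.74 × √(36/2) = 3.1396. Critical value z_{0.005} = 2.576.
Revised power = Φ(δ − 2.576) + Φ(−δ − 2.576) = Φ(0.564) + Φ(-5.715) = 0.7135 + 0.0000 = 0.7135.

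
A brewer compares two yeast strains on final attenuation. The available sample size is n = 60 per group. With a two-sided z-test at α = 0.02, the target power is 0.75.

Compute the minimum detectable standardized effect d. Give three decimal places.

d ≈ 0.548

Need Φ(δ − 2.326) = 0.75, so δ = 2.326 + 0.674 = 3.001.
(Lower-tail contribution to power is negligible for δ > 0.)
δ = d·√(n/2) ⇒ d = δ/√(n/2) = 3.001/√(60/2) = 0.5479.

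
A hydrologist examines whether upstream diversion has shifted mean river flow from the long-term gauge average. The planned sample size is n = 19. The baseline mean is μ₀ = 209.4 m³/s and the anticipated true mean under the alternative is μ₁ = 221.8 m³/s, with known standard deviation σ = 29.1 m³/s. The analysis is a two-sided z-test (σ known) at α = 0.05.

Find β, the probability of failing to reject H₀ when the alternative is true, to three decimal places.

β ≈ 0.541

Standardized effect: d = |μ₁ − μ₀| / σ = |221.8 − 209.4| / 29.1 = 0.4261
Noncentrality parameter: δ = d·√n = 0.4261 × √19 = 1.8574
Two-sided α = 0.05 → critical value z_{0.025} = 1.960.
Power = Φ(δ − 1.960) + Φ(−δ − 1.960) = Φ(-0.103) + Φ(-3.817) = 0.4592 + 0.0001 = 0.4592.
Type II error: β = 1 − power = 1 − 0.4592 = 0.5408.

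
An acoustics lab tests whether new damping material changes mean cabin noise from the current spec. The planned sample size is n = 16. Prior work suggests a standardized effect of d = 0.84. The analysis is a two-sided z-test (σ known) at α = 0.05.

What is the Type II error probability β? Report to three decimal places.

β ≈ 0.081

Noncentrality parameter: δ = d·√n = 0.84 × √16 = 3.3600
Critical value for a two-sided test at α = 0.05: z_{α/2} = 1.960.
Power = Φ(δ − 1.960) + Φ(−δ − 1.960) = Φ(1.400) + Φ(-5.320) = 0.9192 + 0.0000 = 0.9192.
Type II error: β = 1 − power = 1 − 0.9192 = 0.0808.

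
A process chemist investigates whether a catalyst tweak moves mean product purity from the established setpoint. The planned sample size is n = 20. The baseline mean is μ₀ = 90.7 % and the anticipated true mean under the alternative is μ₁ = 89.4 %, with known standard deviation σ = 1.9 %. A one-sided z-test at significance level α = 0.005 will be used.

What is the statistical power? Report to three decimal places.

Power ≈ 0.686

Standardized effect: d = |μ₁ − μ₀| / σ = |89.4 − 90.7| / 1.9 = 0.6842
Noncentrality parameter: δ = d·√n = 0.6842 × √20 = 3.0599
Critical value for a one-sided test at α = 0.005: z_α = 2.576.
Power = P(Z > 2.576 − δ) = Φ(0.484) = 0.6858.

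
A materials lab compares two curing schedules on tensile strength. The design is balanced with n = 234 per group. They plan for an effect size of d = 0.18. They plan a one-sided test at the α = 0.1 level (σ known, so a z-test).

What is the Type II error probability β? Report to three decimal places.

β ≈ 0.253

Noncentrality parameter: δ = d·√(n/2) = 0.18 × √(234/2) = 1.9470
One-sided α = 0.1 → critical value z_{0.1} = 1.282.
Power = Φ(δ − 1.282) = Φ(0.665) = 0.7471.
Type II error: β = 1 − power = 1 − 0.7471 = 0.2529.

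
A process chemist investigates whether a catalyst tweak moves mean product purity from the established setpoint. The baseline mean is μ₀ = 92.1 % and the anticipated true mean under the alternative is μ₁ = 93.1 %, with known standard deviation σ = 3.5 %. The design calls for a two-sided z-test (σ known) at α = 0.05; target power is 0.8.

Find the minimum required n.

Standardized effect: d = |μ₁ − μ₀| / σ = |93.1 − 92.1| / 3.5 = 0.2857
Set Φ(δ − 1.960) = 0.8; then δ − 1.960 = Φ⁻¹(0.8) = 0.842, giving δ = 2.802.
(Ignoring the negligible lower-tail rejection probability gives the usual closed-form inversion.)
δ = d·√n ⇒ n = (δ/d)² = (2.802 / 0.2857)² = 96.15.
Round up to the next whole unit.

n = 97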